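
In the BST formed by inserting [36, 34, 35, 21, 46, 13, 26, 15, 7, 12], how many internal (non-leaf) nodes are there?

Tree built from: [36, 34, 35, 21, 46, 13, 26, 15, 7, 12]
Tree (level-order array): [36, 34, 46, 21, 35, None, None, 13, 26, None, None, 7, 15, None, None, None, 12]
Rule: An internal node has at least one child.
Per-node child counts:
  node 36: 2 child(ren)
  node 34: 2 child(ren)
  node 21: 2 child(ren)
  node 13: 2 child(ren)
  node 7: 1 child(ren)
  node 12: 0 child(ren)
  node 15: 0 child(ren)
  node 26: 0 child(ren)
  node 35: 0 child(ren)
  node 46: 0 child(ren)
Matching nodes: [36, 34, 21, 13, 7]
Count of internal (non-leaf) nodes: 5


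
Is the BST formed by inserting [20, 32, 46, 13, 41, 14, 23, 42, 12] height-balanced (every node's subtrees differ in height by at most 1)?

Tree (level-order array): [20, 13, 32, 12, 14, 23, 46, None, None, None, None, None, None, 41, None, None, 42]
Definition: a tree is height-balanced if, at every node, |h(left) - h(right)| <= 1 (empty subtree has height -1).
Bottom-up per-node check:
  node 12: h_left=-1, h_right=-1, diff=0 [OK], height=0
  node 14: h_left=-1, h_right=-1, diff=0 [OK], height=0
  node 13: h_left=0, h_right=0, diff=0 [OK], height=1
  node 23: h_left=-1, h_right=-1, diff=0 [OK], height=0
  node 42: h_left=-1, h_right=-1, diff=0 [OK], height=0
  node 41: h_left=-1, h_right=0, diff=1 [OK], height=1
  node 46: h_left=1, h_right=-1, diff=2 [FAIL (|1--1|=2 > 1)], height=2
  node 32: h_left=0, h_right=2, diff=2 [FAIL (|0-2|=2 > 1)], height=3
  node 20: h_left=1, h_right=3, diff=2 [FAIL (|1-3|=2 > 1)], height=4
Node 46 violates the condition: |1 - -1| = 2 > 1.
Result: Not balanced


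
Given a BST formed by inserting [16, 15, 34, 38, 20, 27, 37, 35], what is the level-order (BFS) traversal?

Tree insertion order: [16, 15, 34, 38, 20, 27, 37, 35]
Tree (level-order array): [16, 15, 34, None, None, 20, 38, None, 27, 37, None, None, None, 35]
BFS from the root, enqueuing left then right child of each popped node:
  queue [16] -> pop 16, enqueue [15, 34], visited so far: [16]
  queue [15, 34] -> pop 15, enqueue [none], visited so far: [16, 15]
  queue [34] -> pop 34, enqueue [20, 38], visited so far: [16, 15, 34]
  queue [20, 38] -> pop 20, enqueue [27], visited so far: [16, 15, 34, 20]
  queue [38, 27] -> pop 38, enqueue [37], visited so far: [16, 15, 34, 20, 38]
  queue [27, 37] -> pop 27, enqueue [none], visited so far: [16, 15, 34, 20, 38, 27]
  queue [37] -> pop 37, enqueue [35], visited so far: [16, 15, 34, 20, 38, 27, 37]
  queue [35] -> pop 35, enqueue [none], visited so far: [16, 15, 34, 20, 38, 27, 37, 35]
Result: [16, 15, 34, 20, 38, 27, 37, 35]


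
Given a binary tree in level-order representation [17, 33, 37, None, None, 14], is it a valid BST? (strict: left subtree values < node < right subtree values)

Level-order array: [17, 33, 37, None, None, 14]
Validate using subtree bounds (lo, hi): at each node, require lo < value < hi,
then recurse left with hi=value and right with lo=value.
Preorder trace (stopping at first violation):
  at node 17 with bounds (-inf, +inf): OK
  at node 33 with bounds (-inf, 17): VIOLATION
Node 33 violates its bound: not (-inf < 33 < 17).
Result: Not a valid BST


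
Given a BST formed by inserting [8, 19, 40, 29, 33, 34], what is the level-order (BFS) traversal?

Tree insertion order: [8, 19, 40, 29, 33, 34]
Tree (level-order array): [8, None, 19, None, 40, 29, None, None, 33, None, 34]
BFS from the root, enqueuing left then right child of each popped node:
  queue [8] -> pop 8, enqueue [19], visited so far: [8]
  queue [19] -> pop 19, enqueue [40], visited so far: [8, 19]
  queue [40] -> pop 40, enqueue [29], visited so far: [8, 19, 40]
  queue [29] -> pop 29, enqueue [33], visited so far: [8, 19, 40, 29]
  queue [33] -> pop 33, enqueue [34], visited so far: [8, 19, 40, 29, 33]
  queue [34] -> pop 34, enqueue [none], visited so far: [8, 19, 40, 29, 33, 34]
Result: [8, 19, 40, 29, 33, 34]


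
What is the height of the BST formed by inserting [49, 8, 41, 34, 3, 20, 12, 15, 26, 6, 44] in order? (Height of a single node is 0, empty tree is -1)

Insertion order: [49, 8, 41, 34, 3, 20, 12, 15, 26, 6, 44]
Tree (level-order array): [49, 8, None, 3, 41, None, 6, 34, 44, None, None, 20, None, None, None, 12, 26, None, 15]
Compute height bottom-up (empty subtree = -1):
  height(6) = 1 + max(-1, -1) = 0
  height(3) = 1 + max(-1, 0) = 1
  height(15) = 1 + max(-1, -1) = 0
  height(12) = 1 + max(-1, 0) = 1
  height(26) = 1 + max(-1, -1) = 0
  height(20) = 1 + max(1, 0) = 2
  height(34) = 1 + max(2, -1) = 3
  height(44) = 1 + max(-1, -1) = 0
  height(41) = 1 + max(3, 0) = 4
  height(8) = 1 + max(1, 4) = 5
  height(49) = 1 + max(5, -1) = 6
Height = 6


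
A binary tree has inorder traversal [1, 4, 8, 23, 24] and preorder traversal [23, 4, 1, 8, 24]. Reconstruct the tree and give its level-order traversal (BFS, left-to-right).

Inorder:  [1, 4, 8, 23, 24]
Preorder: [23, 4, 1, 8, 24]
Algorithm: preorder visits root first, so consume preorder in order;
for each root, split the current inorder slice at that value into
left-subtree inorder and right-subtree inorder, then recurse.
Recursive splits:
  root=23; inorder splits into left=[1, 4, 8], right=[24]
  root=4; inorder splits into left=[1], right=[8]
  root=1; inorder splits into left=[], right=[]
  root=8; inorder splits into left=[], right=[]
  root=24; inorder splits into left=[], right=[]
Reconstructed level-order: [23, 4, 24, 1, 8]


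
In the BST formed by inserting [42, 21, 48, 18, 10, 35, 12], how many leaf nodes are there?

Tree built from: [42, 21, 48, 18, 10, 35, 12]
Tree (level-order array): [42, 21, 48, 18, 35, None, None, 10, None, None, None, None, 12]
Rule: A leaf has 0 children.
Per-node child counts:
  node 42: 2 child(ren)
  node 21: 2 child(ren)
  node 18: 1 child(ren)
  node 10: 1 child(ren)
  node 12: 0 child(ren)
  node 35: 0 child(ren)
  node 48: 0 child(ren)
Matching nodes: [12, 35, 48]
Count of leaf nodes: 3


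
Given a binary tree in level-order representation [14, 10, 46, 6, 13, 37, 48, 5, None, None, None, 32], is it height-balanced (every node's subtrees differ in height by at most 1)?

Tree (level-order array): [14, 10, 46, 6, 13, 37, 48, 5, None, None, None, 32]
Definition: a tree is height-balanced if, at every node, |h(left) - h(right)| <= 1 (empty subtree has height -1).
Bottom-up per-node check:
  node 5: h_left=-1, h_right=-1, diff=0 [OK], height=0
  node 6: h_left=0, h_right=-1, diff=1 [OK], height=1
  node 13: h_left=-1, h_right=-1, diff=0 [OK], height=0
  node 10: h_left=1, h_right=0, diff=1 [OK], height=2
  node 32: h_left=-1, h_right=-1, diff=0 [OK], height=0
  node 37: h_left=0, h_right=-1, diff=1 [OK], height=1
  node 48: h_left=-1, h_right=-1, diff=0 [OK], height=0
  node 46: h_left=1, h_right=0, diff=1 [OK], height=2
  node 14: h_left=2, h_right=2, diff=0 [OK], height=3
All nodes satisfy the balance condition.
Result: Balanced


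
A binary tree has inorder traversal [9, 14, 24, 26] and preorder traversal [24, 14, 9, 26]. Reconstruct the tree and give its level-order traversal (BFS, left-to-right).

Inorder:  [9, 14, 24, 26]
Preorder: [24, 14, 9, 26]
Algorithm: preorder visits root first, so consume preorder in order;
for each root, split the current inorder slice at that value into
left-subtree inorder and right-subtree inorder, then recurse.
Recursive splits:
  root=24; inorder splits into left=[9, 14], right=[26]
  root=14; inorder splits into left=[9], right=[]
  root=9; inorder splits into left=[], right=[]
  root=26; inorder splits into left=[], right=[]
Reconstructed level-order: [24, 14, 26, 9]


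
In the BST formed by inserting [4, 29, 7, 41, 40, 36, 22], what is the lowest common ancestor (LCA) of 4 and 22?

Tree insertion order: [4, 29, 7, 41, 40, 36, 22]
Tree (level-order array): [4, None, 29, 7, 41, None, 22, 40, None, None, None, 36]
In a BST, the LCA of p=4, q=22 is the first node v on the
root-to-leaf path with p <= v <= q (go left if both < v, right if both > v).
Walk from root:
  at 4: 4 <= 4 <= 22, this is the LCA
LCA = 4


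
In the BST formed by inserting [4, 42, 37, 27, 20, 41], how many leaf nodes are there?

Tree built from: [4, 42, 37, 27, 20, 41]
Tree (level-order array): [4, None, 42, 37, None, 27, 41, 20]
Rule: A leaf has 0 children.
Per-node child counts:
  node 4: 1 child(ren)
  node 42: 1 child(ren)
  node 37: 2 child(ren)
  node 27: 1 child(ren)
  node 20: 0 child(ren)
  node 41: 0 child(ren)
Matching nodes: [20, 41]
Count of leaf nodes: 2


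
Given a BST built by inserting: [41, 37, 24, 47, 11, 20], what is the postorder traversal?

Tree insertion order: [41, 37, 24, 47, 11, 20]
Tree (level-order array): [41, 37, 47, 24, None, None, None, 11, None, None, 20]
Postorder traversal: [20, 11, 24, 37, 47, 41]


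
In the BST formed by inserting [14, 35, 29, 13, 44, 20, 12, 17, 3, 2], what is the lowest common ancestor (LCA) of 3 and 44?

Tree insertion order: [14, 35, 29, 13, 44, 20, 12, 17, 3, 2]
Tree (level-order array): [14, 13, 35, 12, None, 29, 44, 3, None, 20, None, None, None, 2, None, 17]
In a BST, the LCA of p=3, q=44 is the first node v on the
root-to-leaf path with p <= v <= q (go left if both < v, right if both > v).
Walk from root:
  at 14: 3 <= 14 <= 44, this is the LCA
LCA = 14


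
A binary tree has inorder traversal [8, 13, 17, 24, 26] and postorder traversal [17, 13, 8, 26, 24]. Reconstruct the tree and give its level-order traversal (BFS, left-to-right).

Inorder:   [8, 13, 17, 24, 26]
Postorder: [17, 13, 8, 26, 24]
Algorithm: postorder visits root last, so walk postorder right-to-left;
each value is the root of the current inorder slice — split it at that
value, recurse on the right subtree first, then the left.
Recursive splits:
  root=24; inorder splits into left=[8, 13, 17], right=[26]
  root=26; inorder splits into left=[], right=[]
  root=8; inorder splits into left=[], right=[13, 17]
  root=13; inorder splits into left=[], right=[17]
  root=17; inorder splits into left=[], right=[]
Reconstructed level-order: [24, 8, 26, 13, 17]


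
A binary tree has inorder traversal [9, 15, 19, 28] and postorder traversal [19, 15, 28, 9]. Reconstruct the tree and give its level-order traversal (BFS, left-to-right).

Inorder:   [9, 15, 19, 28]
Postorder: [19, 15, 28, 9]
Algorithm: postorder visits root last, so walk postorder right-to-left;
each value is the root of the current inorder slice — split it at that
value, recurse on the right subtree first, then the left.
Recursive splits:
  root=9; inorder splits into left=[], right=[15, 19, 28]
  root=28; inorder splits into left=[15, 19], right=[]
  root=15; inorder splits into left=[], right=[19]
  root=19; inorder splits into left=[], right=[]
Reconstructed level-order: [9, 28, 15, 19]


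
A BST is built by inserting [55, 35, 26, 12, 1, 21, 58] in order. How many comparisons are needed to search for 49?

Search path for 49: 55 -> 35
Found: False
Comparisons: 2


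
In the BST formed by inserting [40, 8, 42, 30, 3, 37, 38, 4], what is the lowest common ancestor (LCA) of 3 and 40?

Tree insertion order: [40, 8, 42, 30, 3, 37, 38, 4]
Tree (level-order array): [40, 8, 42, 3, 30, None, None, None, 4, None, 37, None, None, None, 38]
In a BST, the LCA of p=3, q=40 is the first node v on the
root-to-leaf path with p <= v <= q (go left if both < v, right if both > v).
Walk from root:
  at 40: 3 <= 40 <= 40, this is the LCA
LCA = 40


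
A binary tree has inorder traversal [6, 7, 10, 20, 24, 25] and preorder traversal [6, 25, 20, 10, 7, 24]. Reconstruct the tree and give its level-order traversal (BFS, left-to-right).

Inorder:  [6, 7, 10, 20, 24, 25]
Preorder: [6, 25, 20, 10, 7, 24]
Algorithm: preorder visits root first, so consume preorder in order;
for each root, split the current inorder slice at that value into
left-subtree inorder and right-subtree inorder, then recurse.
Recursive splits:
  root=6; inorder splits into left=[], right=[7, 10, 20, 24, 25]
  root=25; inorder splits into left=[7, 10, 20, 24], right=[]
  root=20; inorder splits into left=[7, 10], right=[24]
  root=10; inorder splits into left=[7], right=[]
  root=7; inorder splits into left=[], right=[]
  root=24; inorder splits into left=[], right=[]
Reconstructed level-order: [6, 25, 20, 10, 24, 7]


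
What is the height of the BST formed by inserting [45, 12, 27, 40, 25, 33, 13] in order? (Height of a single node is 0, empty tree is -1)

Insertion order: [45, 12, 27, 40, 25, 33, 13]
Tree (level-order array): [45, 12, None, None, 27, 25, 40, 13, None, 33]
Compute height bottom-up (empty subtree = -1):
  height(13) = 1 + max(-1, -1) = 0
  height(25) = 1 + max(0, -1) = 1
  height(33) = 1 + max(-1, -1) = 0
  height(40) = 1 + max(0, -1) = 1
  height(27) = 1 + max(1, 1) = 2
  height(12) = 1 + max(-1, 2) = 3
  height(45) = 1 + max(3, -1) = 4
Height = 4


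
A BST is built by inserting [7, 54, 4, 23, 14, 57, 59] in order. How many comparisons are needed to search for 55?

Search path for 55: 7 -> 54 -> 57
Found: False
Comparisons: 3


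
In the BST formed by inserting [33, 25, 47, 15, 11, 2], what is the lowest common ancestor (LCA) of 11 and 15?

Tree insertion order: [33, 25, 47, 15, 11, 2]
Tree (level-order array): [33, 25, 47, 15, None, None, None, 11, None, 2]
In a BST, the LCA of p=11, q=15 is the first node v on the
root-to-leaf path with p <= v <= q (go left if both < v, right if both > v).
Walk from root:
  at 33: both 11 and 15 < 33, go left
  at 25: both 11 and 15 < 25, go left
  at 15: 11 <= 15 <= 15, this is the LCA
LCA = 15


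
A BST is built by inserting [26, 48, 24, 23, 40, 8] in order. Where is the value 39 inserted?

Starting tree (level order): [26, 24, 48, 23, None, 40, None, 8]
Insertion path: 26 -> 48 -> 40
Result: insert 39 as left child of 40
Final tree (level order): [26, 24, 48, 23, None, 40, None, 8, None, 39]


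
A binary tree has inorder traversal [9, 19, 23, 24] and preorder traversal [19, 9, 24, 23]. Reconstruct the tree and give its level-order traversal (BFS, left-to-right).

Inorder:  [9, 19, 23, 24]
Preorder: [19, 9, 24, 23]
Algorithm: preorder visits root first, so consume preorder in order;
for each root, split the current inorder slice at that value into
left-subtree inorder and right-subtree inorder, then recurse.
Recursive splits:
  root=19; inorder splits into left=[9], right=[23, 24]
  root=9; inorder splits into left=[], right=[]
  root=24; inorder splits into left=[23], right=[]
  root=23; inorder splits into left=[], right=[]
Reconstructed level-order: [19, 9, 24, 23]


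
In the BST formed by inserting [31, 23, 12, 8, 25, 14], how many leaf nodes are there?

Tree built from: [31, 23, 12, 8, 25, 14]
Tree (level-order array): [31, 23, None, 12, 25, 8, 14]
Rule: A leaf has 0 children.
Per-node child counts:
  node 31: 1 child(ren)
  node 23: 2 child(ren)
  node 12: 2 child(ren)
  node 8: 0 child(ren)
  node 14: 0 child(ren)
  node 25: 0 child(ren)
Matching nodes: [8, 14, 25]
Count of leaf nodes: 3


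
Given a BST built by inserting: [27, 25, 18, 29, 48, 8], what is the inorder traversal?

Tree insertion order: [27, 25, 18, 29, 48, 8]
Tree (level-order array): [27, 25, 29, 18, None, None, 48, 8]
Inorder traversal: [8, 18, 25, 27, 29, 48]


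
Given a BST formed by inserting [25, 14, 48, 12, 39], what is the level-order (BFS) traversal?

Tree insertion order: [25, 14, 48, 12, 39]
Tree (level-order array): [25, 14, 48, 12, None, 39]
BFS from the root, enqueuing left then right child of each popped node:
  queue [25] -> pop 25, enqueue [14, 48], visited so far: [25]
  queue [14, 48] -> pop 14, enqueue [12], visited so far: [25, 14]
  queue [48, 12] -> pop 48, enqueue [39], visited so far: [25, 14, 48]
  queue [12, 39] -> pop 12, enqueue [none], visited so far: [25, 14, 48, 12]
  queue [39] -> pop 39, enqueue [none], visited so far: [25, 14, 48, 12, 39]
Result: [25, 14, 48, 12, 39]


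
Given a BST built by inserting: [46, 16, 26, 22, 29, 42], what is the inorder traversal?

Tree insertion order: [46, 16, 26, 22, 29, 42]
Tree (level-order array): [46, 16, None, None, 26, 22, 29, None, None, None, 42]
Inorder traversal: [16, 22, 26, 29, 42, 46]


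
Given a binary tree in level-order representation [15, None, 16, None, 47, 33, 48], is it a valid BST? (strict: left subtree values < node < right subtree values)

Level-order array: [15, None, 16, None, 47, 33, 48]
Validate using subtree bounds (lo, hi): at each node, require lo < value < hi,
then recurse left with hi=value and right with lo=value.
Preorder trace (stopping at first violation):
  at node 15 with bounds (-inf, +inf): OK
  at node 16 with bounds (15, +inf): OK
  at node 47 with bounds (16, +inf): OK
  at node 33 with bounds (16, 47): OK
  at node 48 with bounds (47, +inf): OK
No violation found at any node.
Result: Valid BST


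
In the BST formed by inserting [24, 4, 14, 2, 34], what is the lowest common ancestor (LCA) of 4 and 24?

Tree insertion order: [24, 4, 14, 2, 34]
Tree (level-order array): [24, 4, 34, 2, 14]
In a BST, the LCA of p=4, q=24 is the first node v on the
root-to-leaf path with p <= v <= q (go left if both < v, right if both > v).
Walk from root:
  at 24: 4 <= 24 <= 24, this is the LCA
LCA = 24


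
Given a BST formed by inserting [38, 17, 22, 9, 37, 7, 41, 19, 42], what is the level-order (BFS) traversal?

Tree insertion order: [38, 17, 22, 9, 37, 7, 41, 19, 42]
Tree (level-order array): [38, 17, 41, 9, 22, None, 42, 7, None, 19, 37]
BFS from the root, enqueuing left then right child of each popped node:
  queue [38] -> pop 38, enqueue [17, 41], visited so far: [38]
  queue [17, 41] -> pop 17, enqueue [9, 22], visited so far: [38, 17]
  queue [41, 9, 22] -> pop 41, enqueue [42], visited so far: [38, 17, 41]
  queue [9, 22, 42] -> pop 9, enqueue [7], visited so far: [38, 17, 41, 9]
  queue [22, 42, 7] -> pop 22, enqueue [19, 37], visited so far: [38, 17, 41, 9, 22]
  queue [42, 7, 19, 37] -> pop 42, enqueue [none], visited so far: [38, 17, 41, 9, 22, 42]
  queue [7, 19, 37] -> pop 7, enqueue [none], visited so far: [38, 17, 41, 9, 22, 42, 7]
  queue [19, 37] -> pop 19, enqueue [none], visited so far: [38, 17, 41, 9, 22, 42, 7, 19]
  queue [37] -> pop 37, enqueue [none], visited so far: [38, 17, 41, 9, 22, 42, 7, 19, 37]
Result: [38, 17, 41, 9, 22, 42, 7, 19, 37]


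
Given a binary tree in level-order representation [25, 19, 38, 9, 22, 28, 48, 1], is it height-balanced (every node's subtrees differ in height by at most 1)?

Tree (level-order array): [25, 19, 38, 9, 22, 28, 48, 1]
Definition: a tree is height-balanced if, at every node, |h(left) - h(right)| <= 1 (empty subtree has height -1).
Bottom-up per-node check:
  node 1: h_left=-1, h_right=-1, diff=0 [OK], height=0
  node 9: h_left=0, h_right=-1, diff=1 [OK], height=1
  node 22: h_left=-1, h_right=-1, diff=0 [OK], height=0
  node 19: h_left=1, h_right=0, diff=1 [OK], height=2
  node 28: h_left=-1, h_right=-1, diff=0 [OK], height=0
  node 48: h_left=-1, h_right=-1, diff=0 [OK], height=0
  node 38: h_left=0, h_right=0, diff=0 [OK], height=1
  node 25: h_left=2, h_right=1, diff=1 [OK], height=3
All nodes satisfy the balance condition.
Result: Balanced


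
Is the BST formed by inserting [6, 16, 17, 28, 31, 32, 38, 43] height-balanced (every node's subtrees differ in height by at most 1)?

Tree (level-order array): [6, None, 16, None, 17, None, 28, None, 31, None, 32, None, 38, None, 43]
Definition: a tree is height-balanced if, at every node, |h(left) - h(right)| <= 1 (empty subtree has height -1).
Bottom-up per-node check:
  node 43: h_left=-1, h_right=-1, diff=0 [OK], height=0
  node 38: h_left=-1, h_right=0, diff=1 [OK], height=1
  node 32: h_left=-1, h_right=1, diff=2 [FAIL (|-1-1|=2 > 1)], height=2
  node 31: h_left=-1, h_right=2, diff=3 [FAIL (|-1-2|=3 > 1)], height=3
  node 28: h_left=-1, h_right=3, diff=4 [FAIL (|-1-3|=4 > 1)], height=4
  node 17: h_left=-1, h_right=4, diff=5 [FAIL (|-1-4|=5 > 1)], height=5
  node 16: h_left=-1, h_right=5, diff=6 [FAIL (|-1-5|=6 > 1)], height=6
  node 6: h_left=-1, h_right=6, diff=7 [FAIL (|-1-6|=7 > 1)], height=7
Node 32 violates the condition: |-1 - 1| = 2 > 1.
Result: Not balanced


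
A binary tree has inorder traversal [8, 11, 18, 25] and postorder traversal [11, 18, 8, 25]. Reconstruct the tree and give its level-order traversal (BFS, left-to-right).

Inorder:   [8, 11, 18, 25]
Postorder: [11, 18, 8, 25]
Algorithm: postorder visits root last, so walk postorder right-to-left;
each value is the root of the current inorder slice — split it at that
value, recurse on the right subtree first, then the left.
Recursive splits:
  root=25; inorder splits into left=[8, 11, 18], right=[]
  root=8; inorder splits into left=[], right=[11, 18]
  root=18; inorder splits into left=[11], right=[]
  root=11; inorder splits into left=[], right=[]
Reconstructed level-order: [25, 8, 18, 11]


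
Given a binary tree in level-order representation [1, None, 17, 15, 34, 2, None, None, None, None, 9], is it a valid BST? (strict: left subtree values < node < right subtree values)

Level-order array: [1, None, 17, 15, 34, 2, None, None, None, None, 9]
Validate using subtree bounds (lo, hi): at each node, require lo < value < hi,
then recurse left with hi=value and right with lo=value.
Preorder trace (stopping at first violation):
  at node 1 with bounds (-inf, +inf): OK
  at node 17 with bounds (1, +inf): OK
  at node 15 with bounds (1, 17): OK
  at node 2 with bounds (1, 15): OK
  at node 9 with bounds (2, 15): OK
  at node 34 with bounds (17, +inf): OK
No violation found at any node.
Result: Valid BST


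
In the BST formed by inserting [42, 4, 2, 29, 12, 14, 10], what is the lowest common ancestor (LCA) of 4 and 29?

Tree insertion order: [42, 4, 2, 29, 12, 14, 10]
Tree (level-order array): [42, 4, None, 2, 29, None, None, 12, None, 10, 14]
In a BST, the LCA of p=4, q=29 is the first node v on the
root-to-leaf path with p <= v <= q (go left if both < v, right if both > v).
Walk from root:
  at 42: both 4 and 29 < 42, go left
  at 4: 4 <= 4 <= 29, this is the LCA
LCA = 4


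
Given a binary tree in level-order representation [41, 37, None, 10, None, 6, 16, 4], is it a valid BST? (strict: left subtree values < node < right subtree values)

Level-order array: [41, 37, None, 10, None, 6, 16, 4]
Validate using subtree bounds (lo, hi): at each node, require lo < value < hi,
then recurse left with hi=value and right with lo=value.
Preorder trace (stopping at first violation):
  at node 41 with bounds (-inf, +inf): OK
  at node 37 with bounds (-inf, 41): OK
  at node 10 with bounds (-inf, 37): OK
  at node 6 with bounds (-inf, 10): OK
  at node 4 with bounds (-inf, 6): OK
  at node 16 with bounds (10, 37): OK
No violation found at any node.
Result: Valid BST


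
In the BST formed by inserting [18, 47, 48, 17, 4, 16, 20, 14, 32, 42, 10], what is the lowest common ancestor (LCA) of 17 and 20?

Tree insertion order: [18, 47, 48, 17, 4, 16, 20, 14, 32, 42, 10]
Tree (level-order array): [18, 17, 47, 4, None, 20, 48, None, 16, None, 32, None, None, 14, None, None, 42, 10]
In a BST, the LCA of p=17, q=20 is the first node v on the
root-to-leaf path with p <= v <= q (go left if both < v, right if both > v).
Walk from root:
  at 18: 17 <= 18 <= 20, this is the LCA
LCA = 18


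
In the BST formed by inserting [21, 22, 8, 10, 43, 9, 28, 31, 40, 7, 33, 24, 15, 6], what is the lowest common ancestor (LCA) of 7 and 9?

Tree insertion order: [21, 22, 8, 10, 43, 9, 28, 31, 40, 7, 33, 24, 15, 6]
Tree (level-order array): [21, 8, 22, 7, 10, None, 43, 6, None, 9, 15, 28, None, None, None, None, None, None, None, 24, 31, None, None, None, 40, 33]
In a BST, the LCA of p=7, q=9 is the first node v on the
root-to-leaf path with p <= v <= q (go left if both < v, right if both > v).
Walk from root:
  at 21: both 7 and 9 < 21, go left
  at 8: 7 <= 8 <= 9, this is the LCA
LCA = 8


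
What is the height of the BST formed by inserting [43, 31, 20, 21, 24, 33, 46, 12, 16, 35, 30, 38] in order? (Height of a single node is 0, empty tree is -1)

Insertion order: [43, 31, 20, 21, 24, 33, 46, 12, 16, 35, 30, 38]
Tree (level-order array): [43, 31, 46, 20, 33, None, None, 12, 21, None, 35, None, 16, None, 24, None, 38, None, None, None, 30]
Compute height bottom-up (empty subtree = -1):
  height(16) = 1 + max(-1, -1) = 0
  height(12) = 1 + max(-1, 0) = 1
  height(30) = 1 + max(-1, -1) = 0
  height(24) = 1 + max(-1, 0) = 1
  height(21) = 1 + max(-1, 1) = 2
  height(20) = 1 + max(1, 2) = 3
  height(38) = 1 + max(-1, -1) = 0
  height(35) = 1 + max(-1, 0) = 1
  height(33) = 1 + max(-1, 1) = 2
  height(31) = 1 + max(3, 2) = 4
  height(46) = 1 + max(-1, -1) = 0
  height(43) = 1 + max(4, 0) = 5
Height = 5


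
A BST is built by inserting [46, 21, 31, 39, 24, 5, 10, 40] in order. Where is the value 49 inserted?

Starting tree (level order): [46, 21, None, 5, 31, None, 10, 24, 39, None, None, None, None, None, 40]
Insertion path: 46
Result: insert 49 as right child of 46
Final tree (level order): [46, 21, 49, 5, 31, None, None, None, 10, 24, 39, None, None, None, None, None, 40]


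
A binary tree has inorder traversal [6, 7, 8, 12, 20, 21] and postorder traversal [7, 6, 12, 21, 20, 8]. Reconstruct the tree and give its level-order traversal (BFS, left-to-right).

Inorder:   [6, 7, 8, 12, 20, 21]
Postorder: [7, 6, 12, 21, 20, 8]
Algorithm: postorder visits root last, so walk postorder right-to-left;
each value is the root of the current inorder slice — split it at that
value, recurse on the right subtree first, then the left.
Recursive splits:
  root=8; inorder splits into left=[6, 7], right=[12, 20, 21]
  root=20; inorder splits into left=[12], right=[21]
  root=21; inorder splits into left=[], right=[]
  root=12; inorder splits into left=[], right=[]
  root=6; inorder splits into left=[], right=[7]
  root=7; inorder splits into left=[], right=[]
Reconstructed level-order: [8, 6, 20, 7, 12, 21]


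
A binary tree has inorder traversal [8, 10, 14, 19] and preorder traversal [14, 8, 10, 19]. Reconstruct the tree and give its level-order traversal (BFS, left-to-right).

Inorder:  [8, 10, 14, 19]
Preorder: [14, 8, 10, 19]
Algorithm: preorder visits root first, so consume preorder in order;
for each root, split the current inorder slice at that value into
left-subtree inorder and right-subtree inorder, then recurse.
Recursive splits:
  root=14; inorder splits into left=[8, 10], right=[19]
  root=8; inorder splits into left=[], right=[10]
  root=10; inorder splits into left=[], right=[]
  root=19; inorder splits into left=[], right=[]
Reconstructed level-order: [14, 8, 19, 10]


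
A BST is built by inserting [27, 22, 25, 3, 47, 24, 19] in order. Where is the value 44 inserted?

Starting tree (level order): [27, 22, 47, 3, 25, None, None, None, 19, 24]
Insertion path: 27 -> 47
Result: insert 44 as left child of 47
Final tree (level order): [27, 22, 47, 3, 25, 44, None, None, 19, 24]


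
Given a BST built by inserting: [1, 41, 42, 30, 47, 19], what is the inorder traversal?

Tree insertion order: [1, 41, 42, 30, 47, 19]
Tree (level-order array): [1, None, 41, 30, 42, 19, None, None, 47]
Inorder traversal: [1, 19, 30, 41, 42, 47]


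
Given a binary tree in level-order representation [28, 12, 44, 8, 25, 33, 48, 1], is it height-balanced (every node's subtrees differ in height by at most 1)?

Tree (level-order array): [28, 12, 44, 8, 25, 33, 48, 1]
Definition: a tree is height-balanced if, at every node, |h(left) - h(right)| <= 1 (empty subtree has height -1).
Bottom-up per-node check:
  node 1: h_left=-1, h_right=-1, diff=0 [OK], height=0
  node 8: h_left=0, h_right=-1, diff=1 [OK], height=1
  node 25: h_left=-1, h_right=-1, diff=0 [OK], height=0
  node 12: h_left=1, h_right=0, diff=1 [OK], height=2
  node 33: h_left=-1, h_right=-1, diff=0 [OK], height=0
  node 48: h_left=-1, h_right=-1, diff=0 [OK], height=0
  node 44: h_left=0, h_right=0, diff=0 [OK], height=1
  node 28: h_left=2, h_right=1, diff=1 [OK], height=3
All nodes satisfy the balance condition.
Result: Balanced


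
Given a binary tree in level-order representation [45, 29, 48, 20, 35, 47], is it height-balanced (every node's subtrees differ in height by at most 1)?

Tree (level-order array): [45, 29, 48, 20, 35, 47]
Definition: a tree is height-balanced if, at every node, |h(left) - h(right)| <= 1 (empty subtree has height -1).
Bottom-up per-node check:
  node 20: h_left=-1, h_right=-1, diff=0 [OK], height=0
  node 35: h_left=-1, h_right=-1, diff=0 [OK], height=0
  node 29: h_left=0, h_right=0, diff=0 [OK], height=1
  node 47: h_left=-1, h_right=-1, diff=0 [OK], height=0
  node 48: h_left=0, h_right=-1, diff=1 [OK], height=1
  node 45: h_left=1, h_right=1, diff=0 [OK], height=2
All nodes satisfy the balance condition.
Result: Balanced


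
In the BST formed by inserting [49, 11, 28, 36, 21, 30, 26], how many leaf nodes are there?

Tree built from: [49, 11, 28, 36, 21, 30, 26]
Tree (level-order array): [49, 11, None, None, 28, 21, 36, None, 26, 30]
Rule: A leaf has 0 children.
Per-node child counts:
  node 49: 1 child(ren)
  node 11: 1 child(ren)
  node 28: 2 child(ren)
  node 21: 1 child(ren)
  node 26: 0 child(ren)
  node 36: 1 child(ren)
  node 30: 0 child(ren)
Matching nodes: [26, 30]
Count of leaf nodes: 2


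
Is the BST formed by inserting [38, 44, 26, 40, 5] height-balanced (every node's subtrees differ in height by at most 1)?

Tree (level-order array): [38, 26, 44, 5, None, 40]
Definition: a tree is height-balanced if, at every node, |h(left) - h(right)| <= 1 (empty subtree has height -1).
Bottom-up per-node check:
  node 5: h_left=-1, h_right=-1, diff=0 [OK], height=0
  node 26: h_left=0, h_right=-1, diff=1 [OK], height=1
  node 40: h_left=-1, h_right=-1, diff=0 [OK], height=0
  node 44: h_left=0, h_right=-1, diff=1 [OK], height=1
  node 38: h_left=1, h_right=1, diff=0 [OK], height=2
All nodes satisfy the balance condition.
Result: Balanced


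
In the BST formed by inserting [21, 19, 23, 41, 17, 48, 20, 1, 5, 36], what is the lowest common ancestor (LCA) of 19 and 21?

Tree insertion order: [21, 19, 23, 41, 17, 48, 20, 1, 5, 36]
Tree (level-order array): [21, 19, 23, 17, 20, None, 41, 1, None, None, None, 36, 48, None, 5]
In a BST, the LCA of p=19, q=21 is the first node v on the
root-to-leaf path with p <= v <= q (go left if both < v, right if both > v).
Walk from root:
  at 21: 19 <= 21 <= 21, this is the LCA
LCA = 21


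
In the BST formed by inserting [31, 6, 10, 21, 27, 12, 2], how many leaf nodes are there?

Tree built from: [31, 6, 10, 21, 27, 12, 2]
Tree (level-order array): [31, 6, None, 2, 10, None, None, None, 21, 12, 27]
Rule: A leaf has 0 children.
Per-node child counts:
  node 31: 1 child(ren)
  node 6: 2 child(ren)
  node 2: 0 child(ren)
  node 10: 1 child(ren)
  node 21: 2 child(ren)
  node 12: 0 child(ren)
  node 27: 0 child(ren)
Matching nodes: [2, 12, 27]
Count of leaf nodes: 3


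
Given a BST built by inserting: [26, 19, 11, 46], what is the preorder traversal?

Tree insertion order: [26, 19, 11, 46]
Tree (level-order array): [26, 19, 46, 11]
Preorder traversal: [26, 19, 11, 46]


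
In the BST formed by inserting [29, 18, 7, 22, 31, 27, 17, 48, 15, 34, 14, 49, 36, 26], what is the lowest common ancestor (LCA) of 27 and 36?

Tree insertion order: [29, 18, 7, 22, 31, 27, 17, 48, 15, 34, 14, 49, 36, 26]
Tree (level-order array): [29, 18, 31, 7, 22, None, 48, None, 17, None, 27, 34, 49, 15, None, 26, None, None, 36, None, None, 14]
In a BST, the LCA of p=27, q=36 is the first node v on the
root-to-leaf path with p <= v <= q (go left if both < v, right if both > v).
Walk from root:
  at 29: 27 <= 29 <= 36, this is the LCA
LCA = 29


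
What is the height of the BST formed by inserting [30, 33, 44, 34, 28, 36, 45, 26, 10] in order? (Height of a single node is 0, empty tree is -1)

Insertion order: [30, 33, 44, 34, 28, 36, 45, 26, 10]
Tree (level-order array): [30, 28, 33, 26, None, None, 44, 10, None, 34, 45, None, None, None, 36]
Compute height bottom-up (empty subtree = -1):
  height(10) = 1 + max(-1, -1) = 0
  height(26) = 1 + max(0, -1) = 1
  height(28) = 1 + max(1, -1) = 2
  height(36) = 1 + max(-1, -1) = 0
  height(34) = 1 + max(-1, 0) = 1
  height(45) = 1 + max(-1, -1) = 0
  height(44) = 1 + max(1, 0) = 2
  height(33) = 1 + max(-1, 2) = 3
  height(30) = 1 + max(2, 3) = 4
Height = 4


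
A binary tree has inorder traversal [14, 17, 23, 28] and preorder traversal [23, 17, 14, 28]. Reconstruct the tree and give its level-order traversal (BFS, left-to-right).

Inorder:  [14, 17, 23, 28]
Preorder: [23, 17, 14, 28]
Algorithm: preorder visits root first, so consume preorder in order;
for each root, split the current inorder slice at that value into
left-subtree inorder and right-subtree inorder, then recurse.
Recursive splits:
  root=23; inorder splits into left=[14, 17], right=[28]
  root=17; inorder splits into left=[14], right=[]
  root=14; inorder splits into left=[], right=[]
  root=28; inorder splits into left=[], right=[]
Reconstructed level-order: [23, 17, 28, 14]


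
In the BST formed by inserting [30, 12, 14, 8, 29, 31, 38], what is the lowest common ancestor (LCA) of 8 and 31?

Tree insertion order: [30, 12, 14, 8, 29, 31, 38]
Tree (level-order array): [30, 12, 31, 8, 14, None, 38, None, None, None, 29]
In a BST, the LCA of p=8, q=31 is the first node v on the
root-to-leaf path with p <= v <= q (go left if both < v, right if both > v).
Walk from root:
  at 30: 8 <= 30 <= 31, this is the LCA
LCA = 30


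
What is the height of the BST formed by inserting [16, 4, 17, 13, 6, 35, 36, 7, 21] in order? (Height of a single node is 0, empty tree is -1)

Insertion order: [16, 4, 17, 13, 6, 35, 36, 7, 21]
Tree (level-order array): [16, 4, 17, None, 13, None, 35, 6, None, 21, 36, None, 7]
Compute height bottom-up (empty subtree = -1):
  height(7) = 1 + max(-1, -1) = 0
  height(6) = 1 + max(-1, 0) = 1
  height(13) = 1 + max(1, -1) = 2
  height(4) = 1 + max(-1, 2) = 3
  height(21) = 1 + max(-1, -1) = 0
  height(36) = 1 + max(-1, -1) = 0
  height(35) = 1 + max(0, 0) = 1
  height(17) = 1 + max(-1, 1) = 2
  height(16) = 1 + max(3, 2) = 4
Height = 4


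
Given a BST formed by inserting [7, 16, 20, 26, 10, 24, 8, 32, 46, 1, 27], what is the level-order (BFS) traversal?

Tree insertion order: [7, 16, 20, 26, 10, 24, 8, 32, 46, 1, 27]
Tree (level-order array): [7, 1, 16, None, None, 10, 20, 8, None, None, 26, None, None, 24, 32, None, None, 27, 46]
BFS from the root, enqueuing left then right child of each popped node:
  queue [7] -> pop 7, enqueue [1, 16], visited so far: [7]
  queue [1, 16] -> pop 1, enqueue [none], visited so far: [7, 1]
  queue [16] -> pop 16, enqueue [10, 20], visited so far: [7, 1, 16]
  queue [10, 20] -> pop 10, enqueue [8], visited so far: [7, 1, 16, 10]
  queue [20, 8] -> pop 20, enqueue [26], visited so far: [7, 1, 16, 10, 20]
  queue [8, 26] -> pop 8, enqueue [none], visited so far: [7, 1, 16, 10, 20, 8]
  queue [26] -> pop 26, enqueue [24, 32], visited so far: [7, 1, 16, 10, 20, 8, 26]
  queue [24, 32] -> pop 24, enqueue [none], visited so far: [7, 1, 16, 10, 20, 8, 26, 24]
  queue [32] -> pop 32, enqueue [27, 46], visited so far: [7, 1, 16, 10, 20, 8, 26, 24, 32]
  queue [27, 46] -> pop 27, enqueue [none], visited so far: [7, 1, 16, 10, 20, 8, 26, 24, 32, 27]
  queue [46] -> pop 46, enqueue [none], visited so far: [7, 1, 16, 10, 20, 8, 26, 24, 32, 27, 46]
Result: [7, 1, 16, 10, 20, 8, 26, 24, 32, 27, 46]


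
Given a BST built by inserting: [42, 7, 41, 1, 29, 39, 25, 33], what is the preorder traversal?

Tree insertion order: [42, 7, 41, 1, 29, 39, 25, 33]
Tree (level-order array): [42, 7, None, 1, 41, None, None, 29, None, 25, 39, None, None, 33]
Preorder traversal: [42, 7, 1, 41, 29, 25, 39, 33]


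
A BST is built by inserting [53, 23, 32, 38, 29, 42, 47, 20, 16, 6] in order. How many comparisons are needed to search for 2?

Search path for 2: 53 -> 23 -> 20 -> 16 -> 6
Found: False
Comparisons: 5


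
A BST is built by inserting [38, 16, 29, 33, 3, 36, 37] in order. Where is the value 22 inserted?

Starting tree (level order): [38, 16, None, 3, 29, None, None, None, 33, None, 36, None, 37]
Insertion path: 38 -> 16 -> 29
Result: insert 22 as left child of 29
Final tree (level order): [38, 16, None, 3, 29, None, None, 22, 33, None, None, None, 36, None, 37]


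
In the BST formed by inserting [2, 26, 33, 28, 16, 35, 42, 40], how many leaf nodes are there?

Tree built from: [2, 26, 33, 28, 16, 35, 42, 40]
Tree (level-order array): [2, None, 26, 16, 33, None, None, 28, 35, None, None, None, 42, 40]
Rule: A leaf has 0 children.
Per-node child counts:
  node 2: 1 child(ren)
  node 26: 2 child(ren)
  node 16: 0 child(ren)
  node 33: 2 child(ren)
  node 28: 0 child(ren)
  node 35: 1 child(ren)
  node 42: 1 child(ren)
  node 40: 0 child(ren)
Matching nodes: [16, 28, 40]
Count of leaf nodes: 3


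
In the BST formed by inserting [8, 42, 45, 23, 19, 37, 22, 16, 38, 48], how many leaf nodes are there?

Tree built from: [8, 42, 45, 23, 19, 37, 22, 16, 38, 48]
Tree (level-order array): [8, None, 42, 23, 45, 19, 37, None, 48, 16, 22, None, 38]
Rule: A leaf has 0 children.
Per-node child counts:
  node 8: 1 child(ren)
  node 42: 2 child(ren)
  node 23: 2 child(ren)
  node 19: 2 child(ren)
  node 16: 0 child(ren)
  node 22: 0 child(ren)
  node 37: 1 child(ren)
  node 38: 0 child(ren)
  node 45: 1 child(ren)
  node 48: 0 child(ren)
Matching nodes: [16, 22, 38, 48]
Count of leaf nodes: 4


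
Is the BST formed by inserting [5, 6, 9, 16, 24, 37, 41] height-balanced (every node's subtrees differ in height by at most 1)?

Tree (level-order array): [5, None, 6, None, 9, None, 16, None, 24, None, 37, None, 41]
Definition: a tree is height-balanced if, at every node, |h(left) - h(right)| <= 1 (empty subtree has height -1).
Bottom-up per-node check:
  node 41: h_left=-1, h_right=-1, diff=0 [OK], height=0
  node 37: h_left=-1, h_right=0, diff=1 [OK], height=1
  node 24: h_left=-1, h_right=1, diff=2 [FAIL (|-1-1|=2 > 1)], height=2
  node 16: h_left=-1, h_right=2, diff=3 [FAIL (|-1-2|=3 > 1)], height=3
  node 9: h_left=-1, h_right=3, diff=4 [FAIL (|-1-3|=4 > 1)], height=4
  node 6: h_left=-1, h_right=4, diff=5 [FAIL (|-1-4|=5 > 1)], height=5
  node 5: h_left=-1, h_right=5, diff=6 [FAIL (|-1-5|=6 > 1)], height=6
Node 24 violates the condition: |-1 - 1| = 2 > 1.
Result: Not balanced


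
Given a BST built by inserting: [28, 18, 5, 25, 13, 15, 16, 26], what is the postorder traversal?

Tree insertion order: [28, 18, 5, 25, 13, 15, 16, 26]
Tree (level-order array): [28, 18, None, 5, 25, None, 13, None, 26, None, 15, None, None, None, 16]
Postorder traversal: [16, 15, 13, 5, 26, 25, 18, 28]


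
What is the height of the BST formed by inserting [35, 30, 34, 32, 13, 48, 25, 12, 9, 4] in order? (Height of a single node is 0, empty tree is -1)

Insertion order: [35, 30, 34, 32, 13, 48, 25, 12, 9, 4]
Tree (level-order array): [35, 30, 48, 13, 34, None, None, 12, 25, 32, None, 9, None, None, None, None, None, 4]
Compute height bottom-up (empty subtree = -1):
  height(4) = 1 + max(-1, -1) = 0
  height(9) = 1 + max(0, -1) = 1
  height(12) = 1 + max(1, -1) = 2
  height(25) = 1 + max(-1, -1) = 0
  height(13) = 1 + max(2, 0) = 3
  height(32) = 1 + max(-1, -1) = 0
  height(34) = 1 + max(0, -1) = 1
  height(30) = 1 + max(3, 1) = 4
  height(48) = 1 + max(-1, -1) = 0
  height(35) = 1 + max(4, 0) = 5
Height = 5


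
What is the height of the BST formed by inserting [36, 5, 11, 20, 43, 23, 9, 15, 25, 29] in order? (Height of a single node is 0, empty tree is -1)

Insertion order: [36, 5, 11, 20, 43, 23, 9, 15, 25, 29]
Tree (level-order array): [36, 5, 43, None, 11, None, None, 9, 20, None, None, 15, 23, None, None, None, 25, None, 29]
Compute height bottom-up (empty subtree = -1):
  height(9) = 1 + max(-1, -1) = 0
  height(15) = 1 + max(-1, -1) = 0
  height(29) = 1 + max(-1, -1) = 0
  height(25) = 1 + max(-1, 0) = 1
  height(23) = 1 + max(-1, 1) = 2
  height(20) = 1 + max(0, 2) = 3
  height(11) = 1 + max(0, 3) = 4
  height(5) = 1 + max(-1, 4) = 5
  height(43) = 1 + max(-1, -1) = 0
  height(36) = 1 + max(5, 0) = 6
Height = 6


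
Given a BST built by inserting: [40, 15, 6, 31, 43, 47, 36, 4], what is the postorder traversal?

Tree insertion order: [40, 15, 6, 31, 43, 47, 36, 4]
Tree (level-order array): [40, 15, 43, 6, 31, None, 47, 4, None, None, 36]
Postorder traversal: [4, 6, 36, 31, 15, 47, 43, 40]
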